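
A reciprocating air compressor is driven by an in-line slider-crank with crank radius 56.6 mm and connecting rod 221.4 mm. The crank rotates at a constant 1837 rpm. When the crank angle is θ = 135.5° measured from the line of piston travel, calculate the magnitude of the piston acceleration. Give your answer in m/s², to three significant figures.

ω = 2π·1837/60 = 192.4 rad/s
x(θ) = r cosθ + √(L² − r² sin²θ); with ω constant, a = ω²·d²x/dθ².
d²x/dθ² = −r cosθ − r²(cos2θ)/√u − r⁴ sin²2θ/(4u^{3/2}),  u = L² − r² sin²θ = 0.0474441 m².
Substituting r = 0.0566 m, L = 0.2214 m, θ = 135.5°: d²x/dθ² = +0.039865 m.
a = ω²·d²x/dθ² = (192.4)²·(+0.039865) = +1475.3 m/s²;  |a| = 1475.3 m/s².

1480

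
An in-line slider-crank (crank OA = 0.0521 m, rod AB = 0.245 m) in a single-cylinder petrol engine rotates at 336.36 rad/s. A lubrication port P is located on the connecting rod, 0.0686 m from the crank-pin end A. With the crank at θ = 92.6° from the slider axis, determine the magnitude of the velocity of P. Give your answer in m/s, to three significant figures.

17.5

ω = 336.4 rad/s.  Crank-pin speed |V_A| = rω = 17.524 m/s, perpendicular to OA.
Rod angle: sinφ = −(r/L) sinθ ⇒ φ = -12.265°; ω_rod = −rω cosθ/√(L²−r²sin²θ) = +3.3205 rad/s.
V_P = V_A + ω_rod × AP, with AP = 0.0686 m along the rod.
Components: V_Px = −rω sinθ − a·ω_rod·sinφ = -17.458 m/s;  V_Py = rω cosθ + a·ω_rod·cosφ = -0.57237 m/s.
|V_P| = √(V_Px² + V_Py²) = 17.467 m/s.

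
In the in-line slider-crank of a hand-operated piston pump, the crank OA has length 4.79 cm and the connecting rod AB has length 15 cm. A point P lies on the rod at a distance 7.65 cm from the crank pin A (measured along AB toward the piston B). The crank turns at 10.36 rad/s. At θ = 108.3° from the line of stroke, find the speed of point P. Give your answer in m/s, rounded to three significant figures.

0.452

ω = 10.36 rad/s.  Crank-pin speed |V_A| = rω = 0.49624 m/s, perpendicular to OA.
Rod angle: sinφ = −(r/L) sinθ ⇒ φ = -17.649°; ω_rod = −rω cosθ/√(L²−r²sin²θ) = +1.0901 rad/s.
V_P = V_A + ω_rod × AP, with AP = 0.0765 m along the rod.
Components: V_Px = −rω sinθ − a·ω_rod·sinφ = -0.44586 m/s;  V_Py = rω cosθ + a·ω_rod·cosφ = -0.07635 m/s.
|V_P| = √(V_Px² + V_Py²) = 0.45235 m/s.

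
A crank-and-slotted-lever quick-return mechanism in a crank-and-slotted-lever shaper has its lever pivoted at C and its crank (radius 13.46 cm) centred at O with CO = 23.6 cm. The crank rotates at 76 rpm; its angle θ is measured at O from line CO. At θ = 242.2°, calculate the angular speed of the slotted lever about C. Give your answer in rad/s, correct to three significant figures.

0.595

ω = 7.959 rad/s (from 76 rpm).
Crank pin A relative to C: A = (d + r cosθ, r sinθ); lever angle φ = atan2(r sinθ, d + r cosθ).
Differentiating tanφ: φ̇ = rω(d cosθ + r)/(d² + r² + 2dr cosθ).
d² + r² + 2dr cosθ = |CA|² = 0.0441831 m²;  d cosθ + r = +0.024533 m.
|ω_lever| = |0.1346·7.959·+0.024533| / 0.0441831 = 0.59481 rad/s.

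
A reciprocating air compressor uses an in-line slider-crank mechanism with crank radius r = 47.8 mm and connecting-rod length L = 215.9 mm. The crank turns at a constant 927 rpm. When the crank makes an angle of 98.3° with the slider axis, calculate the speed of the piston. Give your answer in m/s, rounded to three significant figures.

4.44

ω = 2π·927/60 = 97.08 rad/s
For an in-line slider-crank, x = r cosθ + √(L² − r² sin²θ), so v = −rω sinθ·[1 + r cosθ/√(L² − r² sin²θ)].
With r = 0.0478 m, L = 0.2159 m, θ = 98.3°: √(L² − r² sin²θ) = 0.21066 m.
v = −0.0478·97.08·0.98953·[1 + 0.0478·-0.14436/0.21066] = -4.4412 m/s.
|v| = 4.4412 m/s.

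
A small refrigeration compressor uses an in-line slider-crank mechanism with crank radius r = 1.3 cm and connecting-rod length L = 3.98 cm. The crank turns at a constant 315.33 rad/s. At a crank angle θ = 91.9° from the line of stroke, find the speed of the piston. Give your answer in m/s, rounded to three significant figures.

ω = 315.3 rad/s
For an in-line slider-crank, x = r cosθ + √(L² − r² sin²θ), so v = −rω sinθ·[1 + r cosθ/√(L² − r² sin²θ)].
With r = 0.013 m, L = 0.0398 m, θ = 91.9°: √(L² − r² sin²θ) = 0.037619 m.
v = −0.013·315.3·0.99945·[1 + 0.013·-0.03316/0.037619] = -4.0501 m/s.
|v| = 4.0501 m/s.

4.05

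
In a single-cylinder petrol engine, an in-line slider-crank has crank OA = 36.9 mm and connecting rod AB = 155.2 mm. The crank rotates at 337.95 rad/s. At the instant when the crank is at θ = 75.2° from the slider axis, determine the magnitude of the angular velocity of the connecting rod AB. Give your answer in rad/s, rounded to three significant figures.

21.1

ω = 337.9 rad/s
The rod makes angle φ with the slider axis where L sinφ = r sinθ; differentiating, L cosφ·φ̇ = r ω cosθ.
L cosφ = √(L² − r² sin²θ) = 0.15104 m.
|ω_rod| = r ω |cosθ| / √(L² − r² sin²θ) = 0.0369·337.9·0.25545/0.15104 = 21.09 rad/s.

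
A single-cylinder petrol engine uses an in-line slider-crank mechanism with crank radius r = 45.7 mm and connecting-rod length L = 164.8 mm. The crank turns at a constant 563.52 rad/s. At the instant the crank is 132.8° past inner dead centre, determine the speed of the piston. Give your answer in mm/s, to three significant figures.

ω = 563.5 rad/s
For an in-line slider-crank, x = r cosθ + √(L² − r² sin²θ), so v = −rω sinθ·[1 + r cosθ/√(L² − r² sin²θ)].
With r = 0.0457 m, L = 0.1648 m, θ = 132.8°: √(L² − r² sin²θ) = 0.16135 m.
v = −0.0457·563.5·0.73373·[1 + 0.0457·-0.67944/0.16135] = -15.259 m/s.
|v| = 15.259 m/s = 15259 mm/s.

15300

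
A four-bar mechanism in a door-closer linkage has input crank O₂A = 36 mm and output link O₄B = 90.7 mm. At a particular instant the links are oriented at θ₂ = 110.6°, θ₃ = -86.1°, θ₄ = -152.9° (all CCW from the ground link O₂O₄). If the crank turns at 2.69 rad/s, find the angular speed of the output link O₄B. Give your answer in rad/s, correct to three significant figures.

ω₂ = 2.69 rad/s
Differentiating the loop-closure r₂e^{iθ₂}+r₃e^{iθ₃}=r₁+r₄e^{iθ₄} gives r₂ω₂e^{iθ₂}+r₃ω₃e^{iθ₃}=r₄ω₄e^{iθ₄}.
Eliminating the other unknown: ω₄ = r₂ω₂ sin(θ₂−θ₃) / [r₄ sin(θ₄−θ₃)].
Numerator sine = -0.28736; denominator sine = -0.91914.
Result = 0.036·2.69·(-0.28736) / (0.0907·(-0.91914)) = +0.33381 rad/s; magnitude 0.33381 rad/s.

0.334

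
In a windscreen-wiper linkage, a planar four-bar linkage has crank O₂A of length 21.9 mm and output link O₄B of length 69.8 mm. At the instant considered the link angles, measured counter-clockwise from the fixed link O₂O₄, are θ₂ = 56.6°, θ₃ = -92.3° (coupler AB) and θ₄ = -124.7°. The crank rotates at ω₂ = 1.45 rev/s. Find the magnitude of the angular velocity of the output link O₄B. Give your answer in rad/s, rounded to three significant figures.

ω₂ = 9.111 rad/s (from 1.45 rev/s).
Differentiating the loop-closure r₂e^{iθ₂}+r₃e^{iθ₃}=r₁+r₄e^{iθ₄} gives r₂ω₂e^{iθ₂}+r₃ω₃e^{iθ₃}=r₄ω₄e^{iθ₄}.
Eliminating the other unknown: ω₄ = r₂ω₂ sin(θ₂−θ₃) / [r₄ sin(θ₄−θ₃)].
Numerator sine = +0.51653; denominator sine = -0.53583.
Result = 0.0219·9.111·(+0.51653) / (0.0698·(-0.53583)) = -2.7556 rad/s; magnitude 2.7556 rad/s.

2.76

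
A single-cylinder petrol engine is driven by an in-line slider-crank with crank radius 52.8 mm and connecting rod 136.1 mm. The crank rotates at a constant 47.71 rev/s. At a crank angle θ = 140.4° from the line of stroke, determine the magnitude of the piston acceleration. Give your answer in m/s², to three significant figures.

3230

ω = 2π·47.7 = 299.8 rad/s
x(θ) = r cosθ + √(L² − r² sin²θ); with ω constant, a = ω²·d²x/dθ².
d²x/dθ² = −r cosθ − r²(cos2θ)/√u − r⁴ sin²2θ/(4u^{3/2}),  u = L² − r² sin²θ = 0.0173905 m².
Substituting r = 0.0528 m, L = 0.1361 m, θ = 140.4°: d²x/dθ² = +0.035904 m.
a = ω²·d²x/dθ² = (299.8)²·(+0.035904) = +3226.5 m/s²;  |a| = 3226.5 m/s².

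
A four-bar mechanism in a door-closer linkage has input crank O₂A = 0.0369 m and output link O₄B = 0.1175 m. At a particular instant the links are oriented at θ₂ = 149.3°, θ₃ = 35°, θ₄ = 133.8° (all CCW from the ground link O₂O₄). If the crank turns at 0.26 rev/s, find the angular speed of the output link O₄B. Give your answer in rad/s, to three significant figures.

ω₂ = 1.634 rad/s (from 0.26 rev/s).
Differentiating the loop-closure r₂e^{iθ₂}+r₃e^{iθ₃}=r₁+r₄e^{iθ₄} gives r₂ω₂e^{iθ₂}+r₃ω₃e^{iθ₃}=r₄ω₄e^{iθ₄}.
Eliminating the other unknown: ω₄ = r₂ω₂ sin(θ₂−θ₃) / [r₄ sin(θ₄−θ₃)].
Numerator sine = +0.91140; denominator sine = +0.98823.
Result = 0.0369·1.634·(+0.91140) / (0.1175·(+0.98823)) = +0.47315 rad/s; magnitude 0.47315 rad/s.

0.473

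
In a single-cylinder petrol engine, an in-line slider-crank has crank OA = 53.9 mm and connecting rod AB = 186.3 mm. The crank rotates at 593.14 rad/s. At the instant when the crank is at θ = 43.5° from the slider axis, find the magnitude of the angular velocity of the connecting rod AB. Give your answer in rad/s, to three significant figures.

127

ω = 593.1 rad/s
The rod makes angle φ with the slider axis where L sinφ = r sinθ; differentiating, L cosφ·φ̇ = r ω cosθ.
L cosφ = √(L² − r² sin²θ) = 0.18257 m.
|ω_rod| = r ω |cosθ| / √(L² − r² sin²θ) = 0.0539·593.1·0.72537/0.18257 = 127.02 rad/s.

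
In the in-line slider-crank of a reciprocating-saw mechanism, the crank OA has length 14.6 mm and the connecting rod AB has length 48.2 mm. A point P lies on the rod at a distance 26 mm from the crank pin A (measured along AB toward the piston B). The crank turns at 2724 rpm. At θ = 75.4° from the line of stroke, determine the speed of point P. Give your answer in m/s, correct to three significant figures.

ω = 285.3 rad/s.  Crank-pin speed |V_A| = rω = 4.1647 m/s, perpendicular to OA.
Rod angle: sinφ = −(r/L) sinθ ⇒ φ = -17.045°; ω_rod = −rω cosθ/√(L²−r²sin²θ) = -22.781 rad/s.
V_P = V_A + ω_rod × AP, with AP = 0.026 m along the rod.
Components: V_Px = −rω sinθ − a·ω_rod·sinφ = -4.2039 m/s;  V_Py = rω cosθ + a·ω_rod·cosφ = +0.48352 m/s.
|V_P| = √(V_Px² + V_Py²) = 4.2316 m/s.

4.23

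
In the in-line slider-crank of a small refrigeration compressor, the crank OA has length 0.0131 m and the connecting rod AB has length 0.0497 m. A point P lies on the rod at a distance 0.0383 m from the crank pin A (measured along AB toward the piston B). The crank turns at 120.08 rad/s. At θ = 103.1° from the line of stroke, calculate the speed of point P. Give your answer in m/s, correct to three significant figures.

1.46

ω = 120.1 rad/s.  Crank-pin speed |V_A| = rω = 1.573 m/s, perpendicular to OA.
Rod angle: sinφ = −(r/L) sinθ ⇒ φ = -14.876°; ω_rod = −rω cosθ/√(L²−r²sin²θ) = +7.4225 rad/s.
V_P = V_A + ω_rod × AP, with AP = 0.0383 m along the rod.
Components: V_Px = −rω sinθ − a·ω_rod·sinφ = -1.4591 m/s;  V_Py = rω cosθ + a·ω_rod·cosφ = -0.08178 m/s.
|V_P| = √(V_Px² + V_Py²) = 1.4614 m/s.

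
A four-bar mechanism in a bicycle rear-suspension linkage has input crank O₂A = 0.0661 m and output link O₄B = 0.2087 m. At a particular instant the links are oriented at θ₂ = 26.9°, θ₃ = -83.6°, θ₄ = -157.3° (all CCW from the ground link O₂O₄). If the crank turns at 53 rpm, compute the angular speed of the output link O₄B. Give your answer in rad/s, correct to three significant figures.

ω₂ = 5.55 rad/s (from 53 rpm).
Differentiating the loop-closure r₂e^{iθ₂}+r₃e^{iθ₃}=r₁+r₄e^{iθ₄} gives r₂ω₂e^{iθ₂}+r₃ω₃e^{iθ₃}=r₄ω₄e^{iθ₄}.
Eliminating the other unknown: ω₄ = r₂ω₂ sin(θ₂−θ₃) / [r₄ sin(θ₄−θ₃)].
Numerator sine = +0.93667; denominator sine = -0.95981.
Result = 0.0661·5.55·(+0.93667) / (0.2087·(-0.95981)) = -1.7155 rad/s; magnitude 1.7155 rad/s.

1.72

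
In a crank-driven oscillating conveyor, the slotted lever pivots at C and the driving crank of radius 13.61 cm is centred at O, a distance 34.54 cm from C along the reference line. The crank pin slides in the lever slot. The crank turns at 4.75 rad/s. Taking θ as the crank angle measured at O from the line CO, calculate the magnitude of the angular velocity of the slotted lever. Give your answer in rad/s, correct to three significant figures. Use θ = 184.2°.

3.06

ω = 4.75 rad/s
Crank pin A relative to C: A = (d + r cosθ, r sinθ); lever angle φ = atan2(r sinθ, d + r cosθ).
Differentiating tanφ: φ̇ = rω(d cosθ + r)/(d² + r² + 2dr cosθ).
d² + r² + 2dr cosθ = |CA|² = 0.044059 m²;  d cosθ + r = -0.20837 m.
|ω_lever| = |0.1361·4.75·-0.20837| / 0.044059 = 3.0574 rad/s.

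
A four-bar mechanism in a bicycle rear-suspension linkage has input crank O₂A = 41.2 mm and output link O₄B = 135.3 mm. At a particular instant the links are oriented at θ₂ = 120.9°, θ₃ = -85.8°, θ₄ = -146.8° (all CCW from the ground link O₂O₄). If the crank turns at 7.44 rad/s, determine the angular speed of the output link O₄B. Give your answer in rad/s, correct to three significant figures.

ω₂ = 7.44 rad/s
Differentiating the loop-closure r₂e^{iθ₂}+r₃e^{iθ₃}=r₁+r₄e^{iθ₄} gives r₂ω₂e^{iθ₂}+r₃ω₃e^{iθ₃}=r₄ω₄e^{iθ₄}.
Eliminating the other unknown: ω₄ = r₂ω₂ sin(θ₂−θ₃) / [r₄ sin(θ₄−θ₃)].
Numerator sine = -0.44932; denominator sine = -0.87462.
Result = 0.0412·7.44·(-0.44932) / (0.1353·(-0.87462)) = +1.1639 rad/s; magnitude 1.1639 rad/s.

1.16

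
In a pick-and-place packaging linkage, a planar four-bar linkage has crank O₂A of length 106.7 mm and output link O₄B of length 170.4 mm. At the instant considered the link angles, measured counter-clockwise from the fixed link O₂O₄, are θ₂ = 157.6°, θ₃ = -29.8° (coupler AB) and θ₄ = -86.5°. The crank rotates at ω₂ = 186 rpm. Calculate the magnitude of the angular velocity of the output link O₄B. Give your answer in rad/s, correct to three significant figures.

ω₂ = 19.48 rad/s (from 186 rpm).
Differentiating the loop-closure r₂e^{iθ₂}+r₃e^{iθ₃}=r₁+r₄e^{iθ₄} gives r₂ω₂e^{iθ₂}+r₃ω₃e^{iθ₃}=r₄ω₄e^{iθ₄}.
Eliminating the other unknown: ω₄ = r₂ω₂ sin(θ₂−θ₃) / [r₄ sin(θ₄−θ₃)].
Numerator sine = -0.12880; denominator sine = -0.83581.
Result = 0.1067·19.48·(-0.12880) / (0.1704·(-0.83581)) = +1.8795 rad/s; magnitude 1.8795 rad/s.

1.88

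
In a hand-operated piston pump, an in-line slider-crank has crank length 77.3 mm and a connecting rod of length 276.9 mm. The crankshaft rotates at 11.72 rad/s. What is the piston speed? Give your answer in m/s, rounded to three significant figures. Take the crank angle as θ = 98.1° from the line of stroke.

ω = 11.72 rad/s
For an in-line slider-crank, x = r cosθ + √(L² − r² sin²θ), so v = −rω sinθ·[1 + r cosθ/√(L² − r² sin²θ)].
With r = 0.0773 m, L = 0.2769 m, θ = 98.1°: √(L² − r² sin²θ) = 0.26611 m.
v = −0.0773·11.72·0.99002·[1 + 0.0773·-0.14090/0.26611] = -0.86021 m/s.
|v| = 0.86021 m/s.

0.860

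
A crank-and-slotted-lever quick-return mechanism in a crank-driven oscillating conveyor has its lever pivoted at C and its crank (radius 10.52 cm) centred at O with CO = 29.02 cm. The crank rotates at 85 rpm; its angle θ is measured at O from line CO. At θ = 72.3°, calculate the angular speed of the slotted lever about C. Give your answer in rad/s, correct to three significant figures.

1.59

ω = 8.901 rad/s (from 85 rpm).
Crank pin A relative to C: A = (d + r cosθ, r sinθ); lever angle φ = atan2(r sinθ, d + r cosθ).
Differentiating tanφ: φ̇ = rω(d cosθ + r)/(d² + r² + 2dr cosθ).
d² + r² + 2dr cosθ = |CA|² = 0.113847 m²;  d cosθ + r = +0.19343 m.
|ω_lever| = |0.1052·8.901·+0.19343| / 0.113847 = 1.591 rad/s.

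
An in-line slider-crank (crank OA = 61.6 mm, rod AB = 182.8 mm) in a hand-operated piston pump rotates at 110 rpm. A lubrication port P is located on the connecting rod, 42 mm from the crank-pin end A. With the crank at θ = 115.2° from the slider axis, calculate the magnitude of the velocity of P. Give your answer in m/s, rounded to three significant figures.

ω = 11.52 rad/s.  Crank-pin speed |V_A| = rω = 0.70958 m/s, perpendicular to OA.
Rod angle: sinφ = −(r/L) sinθ ⇒ φ = -17.753°; ω_rod = −rω cosθ/√(L²−r²sin²θ) = +1.7354 rad/s.
V_P = V_A + ω_rod × AP, with AP = 0.042 m along the rod.
Components: V_Px = −rω sinθ − a·ω_rod·sinφ = -0.61982 m/s;  V_Py = rω cosθ + a·ω_rod·cosφ = -0.23271 m/s.
|V_P| = √(V_Px² + V_Py²) = 0.66207 m/s.

0.662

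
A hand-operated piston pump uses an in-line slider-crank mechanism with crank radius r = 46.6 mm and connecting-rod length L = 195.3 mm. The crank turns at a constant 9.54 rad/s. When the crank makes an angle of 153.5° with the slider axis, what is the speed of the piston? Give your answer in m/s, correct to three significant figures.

0.156

ω = 9.54 rad/s
For an in-line slider-crank, x = r cosθ + √(L² − r² sin²θ), so v = −rω sinθ·[1 + r cosθ/√(L² − r² sin²θ)].
With r = 0.0466 m, L = 0.1953 m, θ = 153.5°: √(L² − r² sin²θ) = 0.19419 m.
v = −0.0466·9.54·0.44620·[1 + 0.0466·-0.89493/0.19419] = -0.15576 m/s.
|v| = 0.15576 m/s.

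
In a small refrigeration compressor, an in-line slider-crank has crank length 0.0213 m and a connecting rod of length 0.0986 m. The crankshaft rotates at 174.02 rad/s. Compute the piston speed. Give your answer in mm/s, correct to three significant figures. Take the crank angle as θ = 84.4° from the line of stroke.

3770

ω = 174 rad/s
For an in-line slider-crank, x = r cosθ + √(L² − r² sin²θ), so v = −rω sinθ·[1 + r cosθ/√(L² − r² sin²θ)].
With r = 0.0213 m, L = 0.0986 m, θ = 84.4°: √(L² − r² sin²θ) = 0.096294 m.
v = −0.0213·174·0.99523·[1 + 0.0213·0.09758/0.096294] = -3.7686 m/s.
|v| = 3.7686 m/s = 3768.6 mm/s.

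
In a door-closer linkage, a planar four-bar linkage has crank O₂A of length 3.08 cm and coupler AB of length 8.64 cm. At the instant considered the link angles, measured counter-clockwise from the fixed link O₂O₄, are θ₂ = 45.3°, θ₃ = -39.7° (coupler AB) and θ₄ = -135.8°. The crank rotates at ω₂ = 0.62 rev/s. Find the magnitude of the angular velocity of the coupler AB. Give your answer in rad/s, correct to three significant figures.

0.0268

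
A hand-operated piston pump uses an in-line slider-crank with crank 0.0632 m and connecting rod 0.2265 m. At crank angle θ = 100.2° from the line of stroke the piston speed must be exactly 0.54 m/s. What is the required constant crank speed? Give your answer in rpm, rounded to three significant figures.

For an in-line slider-crank, |v_piston| = rω|sinθ|·[1 + r cosθ/√(L² − r² sin²θ)].
With r = 0.0632 m, L = 0.2265 m, θ = 100.2°: the bracketed kinematic factor |dx/dθ| = 0.059005 m.
ω = v/|dx/dθ| = 0.54/0.059005 = 9.1518 rad/s.
N = 60ω/(2π) = 87.393 rpm.

87.4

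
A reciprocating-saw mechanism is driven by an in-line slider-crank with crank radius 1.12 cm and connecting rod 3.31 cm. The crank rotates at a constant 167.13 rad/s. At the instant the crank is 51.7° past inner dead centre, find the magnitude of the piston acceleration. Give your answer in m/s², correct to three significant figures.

172

ω = 167.1 rad/s
x(θ) = r cosθ + √(L² − r² sin²θ); with ω constant, a = ω²·d²x/dθ².
d²x/dθ² = −r cosθ − r²(cos2θ)/√u − r⁴ sin²2θ/(4u^{3/2}),  u = L² − r² sin²θ = 0.00101835 m².
Substituting r = 0.0112 m, L = 0.0331 m, θ = 51.7°: d²x/dθ² = -0.0061451 m.
a = ω²·d²x/dθ² = (167.1)²·(-0.0061451) = -171.65 m/s²;  |a| = 171.65 m/s².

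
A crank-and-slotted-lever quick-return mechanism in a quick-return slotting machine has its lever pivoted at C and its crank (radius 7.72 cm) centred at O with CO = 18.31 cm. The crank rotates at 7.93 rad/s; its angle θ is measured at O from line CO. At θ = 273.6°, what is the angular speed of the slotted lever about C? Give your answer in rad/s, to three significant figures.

1.32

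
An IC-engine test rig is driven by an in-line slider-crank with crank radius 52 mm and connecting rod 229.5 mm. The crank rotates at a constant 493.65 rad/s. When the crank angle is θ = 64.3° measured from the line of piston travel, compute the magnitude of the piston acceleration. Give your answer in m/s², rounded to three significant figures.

ω = 493.6 rad/s
x(θ) = r cosθ + √(L² − r² sin²θ); with ω constant, a = ω²·d²x/dθ².
d²x/dθ² = −r cosθ − r²(cos2θ)/√u − r⁴ sin²2θ/(4u^{3/2}),  u = L² − r² sin²θ = 0.0504748 m².
Substituting r = 0.052 m, L = 0.2295 m, θ = 64.3°: d²x/dθ² = -0.01514 m.
a = ω²·d²x/dθ² = (493.6)²·(-0.01514) = -3689.5 m/s²;  |a| = 3689.5 m/s².

3690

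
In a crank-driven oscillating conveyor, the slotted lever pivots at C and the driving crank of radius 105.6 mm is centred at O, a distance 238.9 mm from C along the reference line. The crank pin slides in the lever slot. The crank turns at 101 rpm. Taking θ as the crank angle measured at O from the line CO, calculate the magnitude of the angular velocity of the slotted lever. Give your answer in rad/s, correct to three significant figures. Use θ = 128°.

ω = 10.58 rad/s (from 101 rpm).
Crank pin A relative to C: A = (d + r cosθ, r sinθ); lever angle φ = atan2(r sinθ, d + r cosθ).
Differentiating tanφ: φ̇ = rω(d cosθ + r)/(d² + r² + 2dr cosθ).
d² + r² + 2dr cosθ = |CA|² = 0.037161 m²;  d cosθ + r = -0.041482 m.
|ω_lever| = |0.1056·10.58·-0.041482| / 0.037161 = 1.2468 rad/s.

1.25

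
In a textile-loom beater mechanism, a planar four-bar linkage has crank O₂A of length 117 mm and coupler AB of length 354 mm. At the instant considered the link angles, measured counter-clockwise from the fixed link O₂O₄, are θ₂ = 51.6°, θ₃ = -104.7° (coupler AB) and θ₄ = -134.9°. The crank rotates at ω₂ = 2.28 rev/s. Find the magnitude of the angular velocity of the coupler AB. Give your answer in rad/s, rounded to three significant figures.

ω₂ = 14.33 rad/s (from 2.28 rev/s).
Differentiating the loop-closure r₂e^{iθ₂}+r₃e^{iθ₃}=r₁+r₄e^{iθ₄} gives r₂ω₂e^{iθ₂}+r₃ω₃e^{iθ₃}=r₄ω₄e^{iθ₄}.
Eliminating the other unknown: ω₃ = r₂ω₂ sin(θ₄−θ₂) / [r₃ sin(θ₃−θ₄)].
Numerator sine = +0.11320; denominator sine = +0.50302.
Result = 0.117·14.33·(+0.11320) / (0.354·(+0.50302)) = +1.0655 rad/s; magnitude 1.0655 rad/s.

1.07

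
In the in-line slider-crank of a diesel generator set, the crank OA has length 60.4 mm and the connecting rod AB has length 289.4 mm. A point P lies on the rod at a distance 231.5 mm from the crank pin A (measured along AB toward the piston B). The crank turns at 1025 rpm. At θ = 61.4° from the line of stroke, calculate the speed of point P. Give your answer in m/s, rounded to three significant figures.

ω = 107.3 rad/s.  Crank-pin speed |V_A| = rω = 6.4832 m/s, perpendicular to OA.
Rod angle: sinφ = −(r/L) sinθ ⇒ φ = -10.559°; ω_rod = −rω cosθ/√(L²−r²sin²θ) = -10.908 rad/s.
V_P = V_A + ω_rod × AP, with AP = 0.2315 m along the rod.
Components: V_Px = −rω sinθ − a·ω_rod·sinφ = -6.1549 m/s;  V_Py = rω cosθ + a·ω_rod·cosφ = +0.62091 m/s.
|V_P| = √(V_Px² + V_Py²) = 6.1861 m/s.

6.19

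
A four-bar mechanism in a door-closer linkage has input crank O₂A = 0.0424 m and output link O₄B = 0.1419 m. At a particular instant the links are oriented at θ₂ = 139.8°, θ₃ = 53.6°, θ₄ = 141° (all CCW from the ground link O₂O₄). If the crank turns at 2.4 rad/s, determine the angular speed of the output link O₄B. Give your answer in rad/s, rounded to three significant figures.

0.716

ω₂ = 2.4 rad/s
Differentiating the loop-closure r₂e^{iθ₂}+r₃e^{iθ₃}=r₁+r₄e^{iθ₄} gives r₂ω₂e^{iθ₂}+r₃ω₃e^{iθ₃}=r₄ω₄e^{iθ₄}.
Eliminating the other unknown: ω₄ = r₂ω₂ sin(θ₂−θ₃) / [r₄ sin(θ₄−θ₃)].
Numerator sine = +0.99780; denominator sine = +0.99897.
Result = 0.0424·2.4·(+0.99780) / (0.1419·(+0.99897)) = +0.71629 rad/s; magnitude 0.71629 rad/s.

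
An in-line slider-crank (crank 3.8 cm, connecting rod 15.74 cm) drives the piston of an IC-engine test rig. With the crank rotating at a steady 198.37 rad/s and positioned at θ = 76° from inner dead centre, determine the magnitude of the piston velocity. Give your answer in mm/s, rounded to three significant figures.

7750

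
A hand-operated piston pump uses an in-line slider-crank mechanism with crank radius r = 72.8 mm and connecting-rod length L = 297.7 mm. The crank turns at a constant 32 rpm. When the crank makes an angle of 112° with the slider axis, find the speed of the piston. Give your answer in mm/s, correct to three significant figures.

205

ω = 2π·32/60 = 3.351 rad/s
For an in-line slider-crank, x = r cosθ + √(L² − r² sin²θ), so v = −rω sinθ·[1 + r cosθ/√(L² − r² sin²θ)].
With r = 0.0728 m, L = 0.2977 m, θ = 112°: √(L² − r² sin²θ) = 0.28995 m.
v = −0.0728·3.351·0.92718·[1 + 0.0728·-0.37461/0.28995] = -0.20492 m/s.
|v| = 0.20492 m/s = 204.92 mm/s.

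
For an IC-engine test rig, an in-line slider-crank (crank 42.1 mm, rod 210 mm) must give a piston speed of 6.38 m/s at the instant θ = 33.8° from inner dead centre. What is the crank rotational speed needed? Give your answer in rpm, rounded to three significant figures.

For an in-line slider-crank, |v_piston| = rω|sinθ|·[1 + r cosθ/√(L² − r² sin²θ)].
With r = 0.0421 m, L = 0.21 m, θ = 33.8°: the bracketed kinematic factor |dx/dθ| = 0.027346 m.
ω = v/|dx/dθ| = 6.38/0.027346 = 233.31 rad/s.
N = 60ω/(2π) = 2227.9 rpm.

2230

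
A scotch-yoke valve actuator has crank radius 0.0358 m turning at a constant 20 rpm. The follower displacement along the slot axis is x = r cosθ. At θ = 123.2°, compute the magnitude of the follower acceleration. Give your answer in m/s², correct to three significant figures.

0.0860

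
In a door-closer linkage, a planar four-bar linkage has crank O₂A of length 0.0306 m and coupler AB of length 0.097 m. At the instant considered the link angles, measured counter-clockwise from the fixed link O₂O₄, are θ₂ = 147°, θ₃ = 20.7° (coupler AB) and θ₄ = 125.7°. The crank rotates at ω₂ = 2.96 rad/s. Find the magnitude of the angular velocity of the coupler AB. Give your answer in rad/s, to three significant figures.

0.351

ω₂ = 2.96 rad/s
Differentiating the loop-closure r₂e^{iθ₂}+r₃e^{iθ₃}=r₁+r₄e^{iθ₄} gives r₂ω₂e^{iθ₂}+r₃ω₃e^{iθ₃}=r₄ω₄e^{iθ₄}.
Eliminating the other unknown: ω₃ = r₂ω₂ sin(θ₄−θ₂) / [r₃ sin(θ₃−θ₄)].
Numerator sine = -0.36325; denominator sine = -0.96593.
Result = 0.0306·2.96·(-0.36325) / (0.097·(-0.96593)) = +0.35116 rad/s; magnitude 0.35116 rad/s.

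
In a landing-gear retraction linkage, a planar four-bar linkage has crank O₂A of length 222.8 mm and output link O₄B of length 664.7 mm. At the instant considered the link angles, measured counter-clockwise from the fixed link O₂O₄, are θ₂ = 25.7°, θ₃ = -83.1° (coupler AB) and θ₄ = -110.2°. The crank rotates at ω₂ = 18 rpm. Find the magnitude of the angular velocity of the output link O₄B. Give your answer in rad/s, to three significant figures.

1.31

ω₂ = 1.885 rad/s (from 18 rpm).
Differentiating the loop-closure r₂e^{iθ₂}+r₃e^{iθ₃}=r₁+r₄e^{iθ₄} gives r₂ω₂e^{iθ₂}+r₃ω₃e^{iθ₃}=r₄ω₄e^{iθ₄}.
Eliminating the other unknown: ω₄ = r₂ω₂ sin(θ₂−θ₃) / [r₄ sin(θ₄−θ₃)].
Numerator sine = +0.94665; denominator sine = -0.45554.
Result = 0.2228·1.885·(+0.94665) / (0.6647·(-0.45554)) = -1.313 rad/s; magnitude 1.313 rad/s.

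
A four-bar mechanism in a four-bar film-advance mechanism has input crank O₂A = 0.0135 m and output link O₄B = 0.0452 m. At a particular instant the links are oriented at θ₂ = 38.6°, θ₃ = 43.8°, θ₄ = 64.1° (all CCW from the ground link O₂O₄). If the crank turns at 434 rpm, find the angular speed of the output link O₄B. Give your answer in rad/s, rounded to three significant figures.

ω₂ = 45.45 rad/s (from 434 rpm).
Differentiating the loop-closure r₂e^{iθ₂}+r₃e^{iθ₃}=r₁+r₄e^{iθ₄} gives r₂ω₂e^{iθ₂}+r₃ω₃e^{iθ₃}=r₄ω₄e^{iθ₄}.
Eliminating the other unknown: ω₄ = r₂ω₂ sin(θ₂−θ₃) / [r₄ sin(θ₄−θ₃)].
Numerator sine = -0.09063; denominator sine = +0.34694.
Result = 0.0135·45.45·(-0.09063) / (0.0452·(+0.34694)) = -3.5461 rad/s; magnitude 3.5461 rad/s.

3.55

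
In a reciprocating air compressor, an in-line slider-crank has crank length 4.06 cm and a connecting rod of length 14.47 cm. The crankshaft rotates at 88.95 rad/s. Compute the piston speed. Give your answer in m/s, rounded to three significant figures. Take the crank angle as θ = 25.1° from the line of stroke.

ω = 88.95 rad/s
For an in-line slider-crank, x = r cosθ + √(L² − r² sin²θ), so v = −rω sinθ·[1 + r cosθ/√(L² − r² sin²θ)].
With r = 0.0406 m, L = 0.1447 m, θ = 25.1°: √(L² − r² sin²θ) = 0.14367 m.
v = −0.0406·88.95·0.42420·[1 + 0.0406·0.90557/0.14367] = -1.924 m/s.
|v| = 1.924 m/s.

1.92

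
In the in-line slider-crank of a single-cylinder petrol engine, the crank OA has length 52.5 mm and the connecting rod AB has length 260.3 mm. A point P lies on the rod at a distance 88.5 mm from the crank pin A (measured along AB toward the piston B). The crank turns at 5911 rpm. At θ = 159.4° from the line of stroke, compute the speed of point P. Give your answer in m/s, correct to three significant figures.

22.7

ω = 619 rad/s.  Crank-pin speed |V_A| = rω = 32.497 m/s, perpendicular to OA.
Rod angle: sinφ = −(r/L) sinθ ⇒ φ = -4.069°; ω_rod = −rω cosθ/√(L²−r²sin²θ) = +117.16 rad/s.
V_P = V_A + ω_rod × AP, with AP = 0.0885 m along the rod.
Components: V_Px = −rω sinθ − a·ω_rod·sinφ = -10.698 m/s;  V_Py = rω cosθ + a·ω_rod·cosφ = -20.077 m/s.
|V_P| = √(V_Px² + V_Py²) = 22.75 m/s.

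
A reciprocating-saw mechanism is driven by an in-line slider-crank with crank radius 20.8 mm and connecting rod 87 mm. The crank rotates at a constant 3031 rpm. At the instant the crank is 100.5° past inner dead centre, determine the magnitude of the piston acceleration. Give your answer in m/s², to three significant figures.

862

ω = 2π·3031/60 = 317.4 rad/s
x(θ) = r cosθ + √(L² − r² sin²θ); with ω constant, a = ω²·d²x/dθ².
d²x/dθ² = −r cosθ − r²(cos2θ)/√u − r⁴ sin²2θ/(4u^{3/2}),  u = L² − r² sin²θ = 0.00715073 m².
Substituting r = 0.0208 m, L = 0.087 m, θ = 100.5°: d²x/dθ² = +0.008557 m.
a = ω²·d²x/dθ² = (317.4)²·(+0.008557) = +862.08 m/s²;  |a| = 862.08 m/s².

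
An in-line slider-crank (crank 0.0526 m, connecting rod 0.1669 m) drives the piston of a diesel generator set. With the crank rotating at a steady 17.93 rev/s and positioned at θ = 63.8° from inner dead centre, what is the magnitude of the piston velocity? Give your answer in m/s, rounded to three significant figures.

ω = 2π·17.9 = 112.7 rad/s
For an in-line slider-crank, x = r cosθ + √(L² − r² sin²θ), so v = −rω sinθ·[1 + r cosθ/√(L² − r² sin²θ)].
With r = 0.0526 m, L = 0.1669 m, θ = 63.8°: √(L² − r² sin²θ) = 0.16009 m.
v = −0.0526·112.7·0.89726·[1 + 0.0526·0.44151/0.16009] = -6.0883 m/s.
|v| = 6.0883 m/s.

6.09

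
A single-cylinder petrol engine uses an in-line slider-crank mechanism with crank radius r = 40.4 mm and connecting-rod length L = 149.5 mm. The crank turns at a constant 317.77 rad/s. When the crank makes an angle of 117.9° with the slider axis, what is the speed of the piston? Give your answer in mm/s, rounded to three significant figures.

ω = 317.8 rad/s
For an in-line slider-crank, x = r cosθ + √(L² − r² sin²θ), so v = −rω sinθ·[1 + r cosθ/√(L² − r² sin²θ)].
With r = 0.0404 m, L = 0.1495 m, θ = 117.9°: √(L² − r² sin²θ) = 0.14517 m.
v = −0.0404·317.8·0.88377·[1 + 0.0404·-0.46793/0.14517] = -9.8683 m/s.
|v| = 9.8683 m/s = 9868.3 mm/s.

9870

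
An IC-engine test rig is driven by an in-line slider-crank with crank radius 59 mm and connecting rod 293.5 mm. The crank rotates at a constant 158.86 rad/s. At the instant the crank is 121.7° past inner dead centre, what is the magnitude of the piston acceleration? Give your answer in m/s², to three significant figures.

916

ω = 158.9 rad/s
x(θ) = r cosθ + √(L² − r² sin²θ); with ω constant, a = ω²·d²x/dθ².
d²x/dθ² = −r cosθ − r²(cos2θ)/√u − r⁴ sin²2θ/(4u^{3/2}),  u = L² − r² sin²θ = 0.0836224 m².
Substituting r = 0.059 m, L = 0.2935 m, θ = 121.7°: d²x/dθ² = +0.036293 m.
a = ω²·d²x/dθ² = (158.9)²·(+0.036293) = +915.9 m/s²;  |a| = 915.9 m/s².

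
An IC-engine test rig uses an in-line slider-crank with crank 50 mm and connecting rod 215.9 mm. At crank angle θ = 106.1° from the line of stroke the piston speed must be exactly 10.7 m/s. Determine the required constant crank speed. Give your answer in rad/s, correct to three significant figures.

For an in-line slider-crank, |v_piston| = rω|sinθ|·[1 + r cosθ/√(L² − r² sin²θ)].
With r = 0.05 m, L = 0.2159 m, θ = 106.1°: the bracketed kinematic factor |dx/dθ| = 0.044874 m.
ω = v/|dx/dθ| = 10.7/0.044874 = 238.44 rad/s.

238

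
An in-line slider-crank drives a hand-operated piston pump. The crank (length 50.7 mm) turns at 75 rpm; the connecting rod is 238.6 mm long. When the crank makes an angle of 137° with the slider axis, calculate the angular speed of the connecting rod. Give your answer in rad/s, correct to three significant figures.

1.23

ω = 7.854 rad/s (converted from 75 rpm).
The rod makes angle φ with the slider axis where L sinφ = r sinθ; differentiating, L cosφ·φ̇ = r ω cosθ.
L cosφ = √(L² − r² sin²θ) = 0.23608 m.
|ω_rod| = r ω |cosθ| / √(L² − r² sin²θ) = 0.0507·7.854·0.73135/0.23608 = 1.2336 rad/s.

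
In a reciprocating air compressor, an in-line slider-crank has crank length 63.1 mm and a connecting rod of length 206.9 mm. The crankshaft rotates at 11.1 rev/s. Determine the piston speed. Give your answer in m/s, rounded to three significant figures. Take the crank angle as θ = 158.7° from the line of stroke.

1.14

ω = 2π·11.1 = 69.74 rad/s
For an in-line slider-crank, x = r cosθ + √(L² − r² sin²θ), so v = −rω sinθ·[1 + r cosθ/√(L² − r² sin²θ)].
With r = 0.0631 m, L = 0.2069 m, θ = 158.7°: √(L² − r² sin²θ) = 0.20563 m.
v = −0.0631·69.74·0.36325·[1 + 0.0631·-0.93169/0.20563] = -1.1416 m/s.
|v| = 1.1416 m/s.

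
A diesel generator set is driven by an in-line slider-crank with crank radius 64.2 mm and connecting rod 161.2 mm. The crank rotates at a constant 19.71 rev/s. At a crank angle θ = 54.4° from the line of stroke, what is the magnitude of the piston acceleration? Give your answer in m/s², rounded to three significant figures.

456

ω = 2π·19.7 = 123.8 rad/s
x(θ) = r cosθ + √(L² − r² sin²θ); with ω constant, a = ω²·d²x/dθ².
d²x/dθ² = −r cosθ − r²(cos2θ)/√u − r⁴ sin²2θ/(4u^{3/2}),  u = L² − r² sin²θ = 0.0232605 m².
Substituting r = 0.0642 m, L = 0.1612 m, θ = 54.4°: d²x/dθ² = -0.029736 m.
a = ω²·d²x/dθ² = (123.8)²·(-0.029736) = -456.05 m/s²;  |a| = 456.05 m/s².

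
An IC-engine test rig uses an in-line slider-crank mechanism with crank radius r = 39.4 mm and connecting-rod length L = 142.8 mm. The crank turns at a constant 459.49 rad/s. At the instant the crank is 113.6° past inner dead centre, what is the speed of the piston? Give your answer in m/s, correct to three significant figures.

14.7

ω = 459.5 rad/s
For an in-line slider-crank, x = r cosθ + √(L² − r² sin²θ), so v = −rω sinθ·[1 + r cosθ/√(L² − r² sin²θ)].
With r = 0.0394 m, L = 0.1428 m, θ = 113.6°: √(L² − r² sin²θ) = 0.13816 m.
v = −0.0394·459.5·0.91636·[1 + 0.0394·-0.40035/0.13816] = -14.696 m/s.
|v| = 14.696 m/s.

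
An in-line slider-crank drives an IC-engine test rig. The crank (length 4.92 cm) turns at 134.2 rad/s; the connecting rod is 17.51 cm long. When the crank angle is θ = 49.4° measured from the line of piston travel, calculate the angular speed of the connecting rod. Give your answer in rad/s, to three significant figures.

25.1

ω = 134.2 rad/s
The rod makes angle φ with the slider axis where L sinφ = r sinθ; differentiating, L cosφ·φ̇ = r ω cosθ.
L cosφ = √(L² − r² sin²θ) = 0.17107 m.
|ω_rod| = r ω |cosθ| / √(L² − r² sin²θ) = 0.0492·134.2·0.65077/0.17107 = 25.118 rad/s.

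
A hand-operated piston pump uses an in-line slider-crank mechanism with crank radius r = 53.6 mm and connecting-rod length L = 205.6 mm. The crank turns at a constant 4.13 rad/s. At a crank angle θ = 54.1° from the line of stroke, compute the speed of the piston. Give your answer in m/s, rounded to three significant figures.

ω = 4.13 rad/s
For an in-line slider-crank, x = r cosθ + √(L² − r² sin²θ), so v = −rω sinθ·[1 + r cosθ/√(L² − r² sin²θ)].
With r = 0.0536 m, L = 0.2056 m, θ = 54.1°: √(L² − r² sin²θ) = 0.20096 m.
v = −0.0536·4.13·0.81004·[1 + 0.0536·0.58637/0.20096] = -0.20736 m/s.
|v| = 0.20736 m/s.

0.207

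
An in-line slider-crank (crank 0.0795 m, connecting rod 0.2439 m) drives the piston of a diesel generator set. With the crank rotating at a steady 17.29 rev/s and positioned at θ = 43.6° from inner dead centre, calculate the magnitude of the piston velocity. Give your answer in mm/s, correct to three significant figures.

7400

ω = 2π·17.3 = 108.6 rad/s
For an in-line slider-crank, x = r cosθ + √(L² − r² sin²θ), so v = −rω sinθ·[1 + r cosθ/√(L² − r² sin²θ)].
With r = 0.0795 m, L = 0.2439 m, θ = 43.6°: √(L² − r² sin²θ) = 0.23766 m.
v = −0.0795·108.6·0.68962·[1 + 0.0795·0.72417/0.23766] = -7.3988 m/s.
|v| = 7.3988 m/s = 7398.8 mm/s.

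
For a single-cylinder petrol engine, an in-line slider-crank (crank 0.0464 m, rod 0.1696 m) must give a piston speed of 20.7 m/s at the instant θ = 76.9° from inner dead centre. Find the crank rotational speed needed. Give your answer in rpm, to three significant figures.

For an in-line slider-crank, |v_piston| = rω|sinθ|·[1 + r cosθ/√(L² − r² sin²θ)].
With r = 0.0464 m, L = 0.1696 m, θ = 76.9°: the bracketed kinematic factor |dx/dθ| = 0.0481 m.
ω = v/|dx/dθ| = 20.7/0.0481 = 430.35 rad/s.
N = 60ω/(2π) = 4109.6 rpm.

4110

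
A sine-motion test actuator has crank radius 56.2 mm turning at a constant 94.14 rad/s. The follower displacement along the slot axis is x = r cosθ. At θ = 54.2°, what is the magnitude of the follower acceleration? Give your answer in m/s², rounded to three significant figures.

ω = 94.14 rad/s
x = r cosθ ⇒ ẍ = −rω² cosθ (ω constant).
|a| = rω²|cosθ| = 0.0562·(94.14)²·|cos 54.2°| = 291.35 m/s².

291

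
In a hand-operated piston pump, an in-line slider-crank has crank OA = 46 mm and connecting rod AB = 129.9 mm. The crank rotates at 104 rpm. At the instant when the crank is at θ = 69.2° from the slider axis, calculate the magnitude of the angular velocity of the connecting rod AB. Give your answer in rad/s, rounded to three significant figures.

ω = 10.89 rad/s (converted from 104 rpm).
The rod makes angle φ with the slider axis where L sinφ = r sinθ; differentiating, L cosφ·φ̇ = r ω cosθ.
L cosφ = √(L² − r² sin²θ) = 0.12258 m.
|ω_rod| = r ω |cosθ| / √(L² − r² sin²θ) = 0.046·10.89·0.35511/0.12258 = 1.4514 rad/s.

1.45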